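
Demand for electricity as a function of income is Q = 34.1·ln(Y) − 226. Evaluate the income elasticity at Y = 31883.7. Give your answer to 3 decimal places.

0.267

At Y = 31883.7: Q = 127.612.
dQ/dY = 34.1/Y = 0.00106951 at this income.
η = (dQ/dY)·(Y/Q) = 0.00106951 × (31883.7/127.612) = 0.267.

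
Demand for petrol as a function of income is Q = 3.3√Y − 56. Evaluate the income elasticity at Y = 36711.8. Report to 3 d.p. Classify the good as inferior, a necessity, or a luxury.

At Y = 36711.8: Q = 576.291.
dQ/dY = 3.3/(2√Y) = 0.00861155 at this income.
η = (dQ/dY)·(Y/Q) = 0.00861155 × (36711.8/576.291) = 0.549.
Since 0 < η < 1, the good is a necessity.

0.549 (necessity)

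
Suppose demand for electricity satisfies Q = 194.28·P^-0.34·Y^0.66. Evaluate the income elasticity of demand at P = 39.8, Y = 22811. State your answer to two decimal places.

For a multiplicative demand Q = A·P^α·Y^β, the income elasticity is β everywhere.
Here β = 0.66, so η = 0.66.

0.66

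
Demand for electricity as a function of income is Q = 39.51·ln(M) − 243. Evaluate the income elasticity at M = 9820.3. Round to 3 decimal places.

0.329

At M = 9820.3: Q = 120.184.
dQ/dM = 39.51/M = 0.0040233 at this income.
η = (dQ/dM)·(M/Q) = 0.0040233 × (9820.3/120.184) = 0.329.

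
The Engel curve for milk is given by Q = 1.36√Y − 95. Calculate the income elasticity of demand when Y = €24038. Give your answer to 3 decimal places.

0.910

At Y = 24038: Q = 115.857.
dQ/dY = 1.36/(2√Y) = 0.00438591 at this income.
η = (dQ/dY)·(Y/Q) = 0.00438591 × (24038/115.857) = 0.910.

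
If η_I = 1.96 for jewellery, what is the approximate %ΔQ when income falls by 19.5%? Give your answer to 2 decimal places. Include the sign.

%ΔQ ≈ η × %ΔI = 1.96 × (-19.5%) = -38.22%.

-38.22%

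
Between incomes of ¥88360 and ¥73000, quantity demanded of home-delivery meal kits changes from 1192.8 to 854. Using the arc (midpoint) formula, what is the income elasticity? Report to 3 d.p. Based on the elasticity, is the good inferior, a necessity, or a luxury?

ΔQ = 854 − 1192.8 = -338.8; midpoint Q̄ = (1192.8 + 854)/2 = 1023.4.
ΔI = 73000 − 88360 = -15360; midpoint Ī = (88360 + 73000)/2 = 80680.
η = (ΔQ/Q̄) ÷ (ΔI/Ī) = (-338.8/1023.4) ÷ (-15360/80680) = 1.739.
η > 1 ⇒ luxury.

1.739 (luxury)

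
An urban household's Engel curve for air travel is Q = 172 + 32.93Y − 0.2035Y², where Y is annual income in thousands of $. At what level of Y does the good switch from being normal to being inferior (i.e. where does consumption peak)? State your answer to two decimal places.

80.91

dQ/dY = 32.93 − 0.407Y.
The good is inferior where dQ/dY < 0. Setting dQ/dY = 0 gives Y = 32.93 / 0.407 = 80.91.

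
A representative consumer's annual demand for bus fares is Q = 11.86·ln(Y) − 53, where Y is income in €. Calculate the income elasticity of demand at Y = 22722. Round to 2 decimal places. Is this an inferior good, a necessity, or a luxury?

0.18 (necessity)

At Y = 22722: Q = 65.969.
dQ/dY = 11.86/Y = 0.000521961 at this income.
η = (dQ/dY)·(Y/Q) = 0.000521961 × (22722/65.969) = 0.18.
Since 0 < η < 1, the good is a necessity.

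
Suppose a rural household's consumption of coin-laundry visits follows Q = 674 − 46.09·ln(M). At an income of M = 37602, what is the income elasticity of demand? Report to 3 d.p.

At M = 37602: Q = 188.450.
dQ/dM = -46.09/M = -0.00122573 at this income.
η = (dQ/dM)·(M/Q) = -0.00122573 × (37602/188.450) = -0.245.

-0.245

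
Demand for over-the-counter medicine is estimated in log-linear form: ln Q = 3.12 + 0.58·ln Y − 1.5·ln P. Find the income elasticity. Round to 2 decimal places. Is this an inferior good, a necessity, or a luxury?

0.58 (necessity)

In a log-linear demand, the coefficient on ln Y is the income elasticity.
So η = 0.58.
0 < η < 1 ⇒ necessity.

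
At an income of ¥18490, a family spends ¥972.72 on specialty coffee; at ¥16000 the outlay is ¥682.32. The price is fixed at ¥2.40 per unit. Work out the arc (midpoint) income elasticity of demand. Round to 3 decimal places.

With a constant price, Q₁ = 972.72/2.40 = 405.300 and Q₂ = 682.32/2.40 = 284.300 (equivalently, work directly with expenditure since P cancels).
Midpoint %ΔQ = (682.32 − 972.72)/827.52 = -0.35093; midpoint %ΔI = (16000 − 18490)/17245 = -0.14439.
η = -0.35093 / -0.14439 = 2.430.

2.430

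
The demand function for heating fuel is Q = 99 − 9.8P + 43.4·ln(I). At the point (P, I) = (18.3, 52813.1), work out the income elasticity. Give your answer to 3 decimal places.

0.111

At P = 18.3, I = 52813.1: Q = 391.614.
Holding P constant, ∂Q/∂I = 43.4/I = 0.000821766.
η_I = (∂Q/∂I)·(I/Q) = 0.000821766 × (52813.1/391.614) = 0.111.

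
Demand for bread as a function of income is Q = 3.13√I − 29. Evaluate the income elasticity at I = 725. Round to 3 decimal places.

At I = 725: Q = 55.278.
dQ/dI = 3.13/(2√I) = 0.0581226 at this income.
η = (dQ/dI)·(I/Q) = 0.0581226 × (725/55.278) = 0.762.

0.762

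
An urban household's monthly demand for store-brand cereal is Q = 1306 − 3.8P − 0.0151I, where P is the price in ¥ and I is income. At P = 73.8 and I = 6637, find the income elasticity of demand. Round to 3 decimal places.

At P = 73.8, I = 6637: Q = 925.341.
Holding P constant, ∂Q/∂I = −0.0151.
η_I = (∂Q/∂I)·(I/Q) = -0.0151 × (6637/925.341) = -0.108.

-0.108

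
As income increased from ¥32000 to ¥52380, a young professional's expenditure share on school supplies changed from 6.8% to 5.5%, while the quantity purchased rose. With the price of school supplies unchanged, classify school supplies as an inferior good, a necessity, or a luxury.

necessity

Quantity rises but the budget share falls as income rises, so 0 < η < 1.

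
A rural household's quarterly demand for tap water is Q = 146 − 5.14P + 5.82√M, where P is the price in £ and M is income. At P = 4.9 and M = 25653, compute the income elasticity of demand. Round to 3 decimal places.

At P = 4.9, M = 25653: Q = 1052.977.
Holding P constant, ∂Q/∂M = 5.82/(2√M) = 0.0181687.
η_M = (∂Q/∂M)·(M/Q) = 0.0181687 × (25653/1052.977) = 0.443.

0.443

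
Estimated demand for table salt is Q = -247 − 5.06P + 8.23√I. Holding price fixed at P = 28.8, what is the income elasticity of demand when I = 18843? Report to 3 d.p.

0.766

At P = 28.8, I = 18843: Q = 737.003.
Holding P constant, ∂Q/∂I = 8.23/(2√I) = 0.0299775.
η_I = (∂Q/∂I)·(I/Q) = 0.0299775 × (18843/737.003) = 0.766.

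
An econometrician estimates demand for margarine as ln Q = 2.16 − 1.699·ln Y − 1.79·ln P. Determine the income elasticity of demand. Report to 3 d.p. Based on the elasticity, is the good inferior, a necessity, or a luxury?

In a log-linear demand, the coefficient on ln Y is the income elasticity.
So η = -1.699.
η < 0 ⇒ inferior good.

-1.699 (inferior good)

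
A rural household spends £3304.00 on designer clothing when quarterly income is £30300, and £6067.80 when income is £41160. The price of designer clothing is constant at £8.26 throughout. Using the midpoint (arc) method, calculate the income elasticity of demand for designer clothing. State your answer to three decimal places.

1.941

With a constant price, Q₁ = 3304.00/8.26 = 400.000 and Q₂ = 6067.80/8.26 = 734.600 (equivalently, work directly with expenditure since P cancels).
Midpoint %ΔQ = (6067.80 − 3304.00)/4685.90 = 0.58981; midpoint %ΔI = (41160 − 30300)/35730 = 0.30395.
η = 0.58981 / 0.30395 = 1.941.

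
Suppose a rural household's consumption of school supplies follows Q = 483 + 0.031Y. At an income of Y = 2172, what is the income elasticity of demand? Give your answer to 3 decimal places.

0.122

At Y = 2172: Q = 550.332.
dQ/dY = 0.031.
η = (dQ/dY)·(Y/Q) = 0.031 × (2172/550.332) = 0.122.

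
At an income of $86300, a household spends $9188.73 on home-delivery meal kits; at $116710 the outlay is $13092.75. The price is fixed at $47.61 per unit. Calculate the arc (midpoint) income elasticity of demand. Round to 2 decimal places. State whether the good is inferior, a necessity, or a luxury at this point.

With a constant price, Q₁ = 9188.73/47.61 = 193.000 and Q₂ = 13092.75/47.61 = 275.000 (equivalently, work directly with expenditure since P cancels).
Midpoint %ΔQ = (13092.75 − 9188.73)/11140.74 = 0.35043; midpoint %ΔI = (116710 − 86300)/101505 = 0.29959.
η = 0.35043 / 0.29959 = 1.17.
η > 1 ⇒ luxury.

1.17 (luxury)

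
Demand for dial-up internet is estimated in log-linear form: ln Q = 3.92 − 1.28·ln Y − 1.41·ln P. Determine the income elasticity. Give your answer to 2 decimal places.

In a log-linear demand, the coefficient on ln Y is the income elasticity.
So η = -1.28.

-1.28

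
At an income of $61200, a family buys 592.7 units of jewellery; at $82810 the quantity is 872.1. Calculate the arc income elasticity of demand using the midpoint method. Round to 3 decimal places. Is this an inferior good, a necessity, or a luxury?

1.271 (luxury)

ΔQ = 872.1 − 592.7 = 279.4; midpoint Q̄ = (592.7 + 872.1)/2 = 732.4.
ΔI = 82810 − 61200 = 21610; midpoint Ī = (61200 + 82810)/2 = 72005.
η = (ΔQ/Q̄) ÷ (ΔI/Ī) = (279.4/732.4) ÷ (21610/72005) = 1.271.
η > 1 ⇒ luxury.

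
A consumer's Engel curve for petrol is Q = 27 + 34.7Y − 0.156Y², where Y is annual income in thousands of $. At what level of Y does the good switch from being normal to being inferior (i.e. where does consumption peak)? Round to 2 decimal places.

dQ/dY = 34.7 − 0.312Y.
The good is inferior where dQ/dY < 0. Setting dQ/dY = 0 gives Y = 34.7 / 0.312 = 111.22.

111.22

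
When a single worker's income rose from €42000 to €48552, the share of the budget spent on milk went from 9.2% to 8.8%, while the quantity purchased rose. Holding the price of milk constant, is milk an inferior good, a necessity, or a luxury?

Quantity rises but the budget share falls as income rises, so 0 < η < 1.

necessity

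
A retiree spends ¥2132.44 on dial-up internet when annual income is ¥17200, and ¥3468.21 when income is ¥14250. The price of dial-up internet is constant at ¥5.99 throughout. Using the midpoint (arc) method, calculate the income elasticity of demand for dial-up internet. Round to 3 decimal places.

-2.543

With a constant price, Q₁ = 2132.44/5.99 = 356.000 and Q₂ = 3468.21/5.99 = 579.000 (equivalently, work directly with expenditure since P cancels).
Midpoint %ΔQ = (3468.21 − 2132.44)/2800.33 = 0.47701; midpoint %ΔI = (14250 − 17200)/15725 = -0.18760.
η = 0.47701 / -0.18760 = -2.543.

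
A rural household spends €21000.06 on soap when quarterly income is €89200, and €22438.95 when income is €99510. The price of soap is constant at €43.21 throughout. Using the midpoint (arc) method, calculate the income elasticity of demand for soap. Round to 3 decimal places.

With a constant price, Q₁ = 21000.06/43.21 = 486.000 and Q₂ = 22438.95/43.21 = 519.300 (equivalently, work directly with expenditure since P cancels).
Midpoint %ΔQ = (22438.95 − 21000.06)/21719.51 = 0.06625; midpoint %ΔI = (99510 − 89200)/94355 = 0.10927.
η = 0.06625 / 0.10927 = 0.606.

0.606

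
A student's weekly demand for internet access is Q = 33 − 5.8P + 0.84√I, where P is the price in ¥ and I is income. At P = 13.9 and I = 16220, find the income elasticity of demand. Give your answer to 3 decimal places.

At P = 13.9, I = 16220: Q = 59.361.
Holding P constant, ∂Q/∂I = 0.84/(2√I) = 0.0032978.
η_I = (∂Q/∂I)·(I/Q) = 0.0032978 × (16220/59.361) = 0.901.

0.901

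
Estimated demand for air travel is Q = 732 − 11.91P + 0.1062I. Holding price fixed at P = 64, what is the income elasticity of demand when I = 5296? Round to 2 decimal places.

1.06

At P = 64, I = 5296: Q = 532.195.
Holding P constant, ∂Q/∂I = 0.1062.
η_I = (∂Q/∂I)·(I/Q) = 0.1062 × (5296/532.195) = 1.06.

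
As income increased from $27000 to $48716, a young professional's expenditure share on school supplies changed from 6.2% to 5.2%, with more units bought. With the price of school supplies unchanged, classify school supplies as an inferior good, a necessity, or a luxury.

Quantity rises but the budget share falls as income rises, so 0 < η < 1.

necessity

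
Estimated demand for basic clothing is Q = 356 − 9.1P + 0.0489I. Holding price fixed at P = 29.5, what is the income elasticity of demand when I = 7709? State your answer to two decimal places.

At P = 29.5, I = 7709: Q = 464.520.
Holding P constant, ∂Q/∂I = 0.0489.
η_I = (∂Q/∂I)·(I/Q) = 0.0489 × (7709/464.520) = 0.81.

0.81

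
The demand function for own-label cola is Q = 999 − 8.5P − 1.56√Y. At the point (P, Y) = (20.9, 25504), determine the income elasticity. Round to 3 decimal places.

-0.218

At P = 20.9, Y = 25504: Q = 572.218.
Holding P constant, ∂Q/∂Y = -1.56/(2√Y) = -0.00488417.
η_Y = (∂Q/∂Y)·(Y/Q) = -0.00488417 × (25504/572.218) = -0.218.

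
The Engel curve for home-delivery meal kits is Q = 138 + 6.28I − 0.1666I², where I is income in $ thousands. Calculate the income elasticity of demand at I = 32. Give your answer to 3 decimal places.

At I = 32: Q = 168.3616.
dQ/dI = 6.28 − 0.3332I = -4.38240.
η = (dQ/dI)·(I/Q) = -4.38240 × (32/168.3616) = -0.833.

-0.833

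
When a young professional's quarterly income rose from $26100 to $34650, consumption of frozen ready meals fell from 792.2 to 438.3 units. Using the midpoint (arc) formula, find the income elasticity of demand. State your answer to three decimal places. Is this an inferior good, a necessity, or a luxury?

-2.044 (inferior good)

ΔQ = 438.3 − 792.2 = -353.9; midpoint Q̄ = (792.2 + 438.3)/2 = 615.25.
ΔI = 34650 − 26100 = 8550; midpoint Ī = (26100 + 34650)/2 = 30375.
η = (ΔQ/Q̄) ÷ (ΔI/Ī) = (-353.9/615.25) ÷ (8550/30375) = -2.044.
η < 0 ⇒ inferior good.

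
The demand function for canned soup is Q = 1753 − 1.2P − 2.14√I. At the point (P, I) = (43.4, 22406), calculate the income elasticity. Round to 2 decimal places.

At P = 43.4, I = 22406: Q = 1380.591.
Holding P constant, ∂Q/∂I = -2.14/(2√I) = -0.00714828.
η_I = (∂Q/∂I)·(I/Q) = -0.00714828 × (22406/1380.591) = -0.12.

-0.12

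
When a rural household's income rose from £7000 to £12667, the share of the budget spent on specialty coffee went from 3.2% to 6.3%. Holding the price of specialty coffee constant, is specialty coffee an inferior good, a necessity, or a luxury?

The budget share rises as income rises, so η > 1.

luxury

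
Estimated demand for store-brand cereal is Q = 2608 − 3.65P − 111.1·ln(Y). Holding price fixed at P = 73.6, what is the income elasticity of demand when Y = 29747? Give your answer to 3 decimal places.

-0.093

At P = 73.6, Y = 29747: Q = 1194.976.
Holding P constant, ∂Q/∂Y = -111.1/Y = -0.00373483.
η_Y = (∂Q/∂Y)·(Y/Q) = -0.00373483 × (29747/1194.976) = -0.093.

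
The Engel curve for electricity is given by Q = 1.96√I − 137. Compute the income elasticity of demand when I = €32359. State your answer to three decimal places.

At I = 32359: Q = 215.577.
dQ/dI = 1.96/(2√I) = 0.00544789 at this income.
η = (dQ/dI)·(I/Q) = 0.00544789 × (32359/215.577) = 0.818.

0.818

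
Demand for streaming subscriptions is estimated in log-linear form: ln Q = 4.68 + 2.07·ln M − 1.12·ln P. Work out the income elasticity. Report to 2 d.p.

2.07

In a log-linear demand, the coefficient on ln M is the income elasticity.
So η = 2.07.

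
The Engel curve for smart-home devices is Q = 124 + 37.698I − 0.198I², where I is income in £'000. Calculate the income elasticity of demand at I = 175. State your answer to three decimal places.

At I = 175: Q = 657.4000.
dQ/dI = 37.698 − 0.396I = -31.60200.
η = (dQ/dI)·(I/Q) = -31.60200 × (175/657.4000) = -8.412.

-8.412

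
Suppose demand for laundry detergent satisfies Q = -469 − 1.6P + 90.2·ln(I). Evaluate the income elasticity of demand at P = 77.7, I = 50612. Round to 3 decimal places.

0.235

At P = 77.7, I = 50612: Q = 383.721.
Holding P constant, ∂Q/∂I = 90.2/I = 0.00178219.
η_I = (∂Q/∂I)·(I/Q) = 0.00178219 × (50612/383.721) = 0.235.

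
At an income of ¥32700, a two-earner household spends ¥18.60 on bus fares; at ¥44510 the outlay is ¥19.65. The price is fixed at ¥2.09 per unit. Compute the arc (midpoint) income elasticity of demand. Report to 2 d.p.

0.18

With a constant price, Q₁ = 18.60/2.09 = 8.900 and Q₂ = 19.65/2.09 = 9.402 (equivalently, work directly with expenditure since P cancels).
Midpoint %ΔQ = (19.65 − 18.60)/19.13 = 0.05490; midpoint %ΔI = (44510 − 32700)/38605 = 0.30592.
η = 0.05490 / 0.30592 = 0.18.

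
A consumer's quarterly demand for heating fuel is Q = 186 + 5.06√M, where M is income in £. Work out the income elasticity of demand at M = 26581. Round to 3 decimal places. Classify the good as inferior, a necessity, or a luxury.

At M = 26581: Q = 1010.966.
dQ/dM = 5.06/(2√M) = 0.015518 at this income.
η = (dQ/dM)·(M/Q) = 0.015518 × (26581/1010.966) = 0.408.
Since 0 < η < 1, the good is a necessity.

0.408 (necessity)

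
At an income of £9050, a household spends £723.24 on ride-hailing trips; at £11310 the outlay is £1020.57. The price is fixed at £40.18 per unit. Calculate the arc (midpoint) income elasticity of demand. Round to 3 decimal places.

With a constant price, Q₁ = 723.24/40.18 = 18.000 and Q₂ = 1020.57/40.18 = 25.400 (equivalently, work directly with expenditure since P cancels).
Midpoint %ΔQ = (1020.57 − 723.24)/871.91 = 0.34101; midpoint %ΔI = (11310 − 9050)/10180 = 0.22200.
η = 0.34101 / 0.22200 = 1.536.

1.536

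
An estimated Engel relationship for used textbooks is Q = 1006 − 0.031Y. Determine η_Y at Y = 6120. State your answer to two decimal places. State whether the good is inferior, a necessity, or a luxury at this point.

At Y = 6120: Q = 816.280.
dQ/dY = −0.031.
η = (dQ/dY)·(Y/Q) = -0.031 × (6120/816.280) = -0.23.
Since η < 0, the good is an inferior good.

-0.23 (inferior good)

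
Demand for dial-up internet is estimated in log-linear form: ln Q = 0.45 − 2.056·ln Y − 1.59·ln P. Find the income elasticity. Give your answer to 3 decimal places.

In a log-linear demand, the coefficient on ln Y is the income elasticity.
So η = -2.056.

-2.056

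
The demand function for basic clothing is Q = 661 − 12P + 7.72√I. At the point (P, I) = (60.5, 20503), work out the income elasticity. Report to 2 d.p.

0.53

At P = 60.5, I = 20503: Q = 1040.417.
Holding P constant, ∂Q/∂I = 7.72/(2√I) = 0.0269574.
η_I = (∂Q/∂I)·(I/Q) = 0.0269574 × (20503/1040.417) = 0.53.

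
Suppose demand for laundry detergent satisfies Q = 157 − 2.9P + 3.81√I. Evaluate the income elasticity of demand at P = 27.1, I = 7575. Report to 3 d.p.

0.404

At P = 27.1, I = 7575: Q = 410.011.
Holding P constant, ∂Q/∂I = 3.81/(2√I) = 0.0218879.
η_I = (∂Q/∂I)·(I/Q) = 0.0218879 × (7575/410.011) = 0.404.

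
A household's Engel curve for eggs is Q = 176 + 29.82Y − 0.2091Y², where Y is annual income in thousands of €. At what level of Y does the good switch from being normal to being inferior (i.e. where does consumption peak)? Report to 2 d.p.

dQ/dY = 29.82 − 0.4182Y.
The good is inferior where dQ/dY < 0. Setting dQ/dY = 0 gives Y = 29.82 / 0.4182 = 71.31.

71.31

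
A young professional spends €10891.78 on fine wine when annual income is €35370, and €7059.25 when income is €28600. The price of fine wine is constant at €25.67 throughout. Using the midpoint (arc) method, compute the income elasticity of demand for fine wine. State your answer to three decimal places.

With a constant price, Q₁ = 10891.78/25.67 = 424.300 and Q₂ = 7059.25/25.67 = 275.000 (equivalently, work directly with expenditure since P cancels).
Midpoint %ΔQ = (7059.25 − 10891.78)/8975.52 = -0.42700; midpoint %ΔI = (28600 − 35370)/31985 = -0.21166.
η = -0.42700 / -0.21166 = 2.017.

2.017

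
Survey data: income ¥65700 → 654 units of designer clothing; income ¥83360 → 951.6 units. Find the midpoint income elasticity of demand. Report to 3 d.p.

ΔQ = 951.6 − 654 = 297.6; midpoint Q̄ = (654 + 951.6)/2 = 802.8.
ΔI = 83360 − 65700 = 17660; midpoint Ī = (65700 + 83360)/2 = 74530.
η = (ΔQ/Q̄) ÷ (ΔI/Ī) = (297.6/802.8) ÷ (17660/74530) = 1.564.

1.564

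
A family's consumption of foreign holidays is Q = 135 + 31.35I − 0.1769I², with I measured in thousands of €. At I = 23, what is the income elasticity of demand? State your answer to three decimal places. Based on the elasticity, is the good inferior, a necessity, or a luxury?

0.700 (necessity)

At I = 23: Q = 762.4699.
dQ/dI = 31.35 − 0.3538I = 23.21260.
η = (dQ/dI)·(I/Q) = 23.21260 × (23/762.4699) = 0.700.
0 < η < 1 ⇒ necessity.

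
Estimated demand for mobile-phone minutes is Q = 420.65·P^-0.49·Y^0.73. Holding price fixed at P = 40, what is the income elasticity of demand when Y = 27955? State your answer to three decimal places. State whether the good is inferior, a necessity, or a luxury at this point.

0.730 (necessity)

For a multiplicative demand Q = A·P^α·Y^β, the income elasticity is β everywhere.
Here β = 0.73, so η = 0.730.
Since 0 < η < 1, this is a necessity.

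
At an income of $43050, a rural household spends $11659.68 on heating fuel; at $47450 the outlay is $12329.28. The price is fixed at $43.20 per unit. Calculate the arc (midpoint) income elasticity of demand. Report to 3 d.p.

0.574

With a constant price, Q₁ = 11659.68/43.20 = 269.900 and Q₂ = 12329.28/43.20 = 285.400 (equivalently, work directly with expenditure since P cancels).
Midpoint %ΔQ = (12329.28 − 11659.68)/11994.48 = 0.05583; midpoint %ΔI = (47450 − 43050)/45250 = 0.09724.
η = 0.05583 / 0.09724 = 0.574.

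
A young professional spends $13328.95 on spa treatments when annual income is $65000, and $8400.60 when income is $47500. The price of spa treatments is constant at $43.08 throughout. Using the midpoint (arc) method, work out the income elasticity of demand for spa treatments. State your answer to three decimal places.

1.458

With a constant price, Q₁ = 13328.95/43.08 = 309.400 and Q₂ = 8400.60/43.08 = 195.000 (equivalently, work directly with expenditure since P cancels).
Midpoint %ΔQ = (8400.60 − 13328.95)/10864.78 = -0.45361; midpoint %ΔI = (47500 − 65000)/56250 = -0.31111.
η = -0.45361 / -0.31111 = 1.458.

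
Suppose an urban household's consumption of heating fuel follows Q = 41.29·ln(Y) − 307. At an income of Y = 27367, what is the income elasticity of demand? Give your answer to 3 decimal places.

0.359

At Y = 27367: Q = 114.864.
dQ/dY = 41.29/Y = 0.00150875 at this income.
η = (dQ/dY)·(Y/Q) = 0.00150875 × (27367/114.864) = 0.359.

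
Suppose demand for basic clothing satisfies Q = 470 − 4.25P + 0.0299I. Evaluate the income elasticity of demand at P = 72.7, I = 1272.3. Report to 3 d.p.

0.191

At P = 72.7, I = 1272.3: Q = 199.067.
Holding P constant, ∂Q/∂I = 0.0299.
η_I = (∂Q/∂I)·(I/Q) = 0.0299 × (1272.3/199.067) = 0.191.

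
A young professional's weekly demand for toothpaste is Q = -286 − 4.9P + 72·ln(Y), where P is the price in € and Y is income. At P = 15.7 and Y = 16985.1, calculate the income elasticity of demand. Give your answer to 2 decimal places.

At P = 15.7, Y = 16985.1: Q = 338.357.
Holding P constant, ∂Q/∂Y = 72/Y = 0.00423901.
η_Y = (∂Q/∂Y)·(Y/Q) = 0.00423901 × (16985.1/338.357) = 0.21.

0.21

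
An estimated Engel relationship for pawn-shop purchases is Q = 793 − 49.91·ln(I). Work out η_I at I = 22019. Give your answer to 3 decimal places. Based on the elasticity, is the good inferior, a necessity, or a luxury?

At I = 22019: Q = 293.917.
dQ/dI = -49.91/I = -0.00226668 at this income.
η = (dQ/dI)·(I/Q) = -0.00226668 × (22019/293.917) = -0.170.
Since η < 0, the good is an inferior good.

-0.170 (inferior good)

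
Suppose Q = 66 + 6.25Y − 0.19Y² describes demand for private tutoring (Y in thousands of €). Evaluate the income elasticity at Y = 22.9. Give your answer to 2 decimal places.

-0.51

At Y = 22.9: Q = 109.4871.
dQ/dY = 6.25 − 0.38Y = -2.45200.
η = (dQ/dY)·(Y/Q) = -2.45200 × (22.9/109.4871) = -0.51.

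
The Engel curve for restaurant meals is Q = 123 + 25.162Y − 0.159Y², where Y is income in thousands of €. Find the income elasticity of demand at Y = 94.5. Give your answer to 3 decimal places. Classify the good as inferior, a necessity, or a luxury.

At Y = 94.5: Q = 1080.8992.
dQ/dY = 25.162 − 0.318Y = -4.88900.
η = (dQ/dY)·(Y/Q) = -4.88900 × (94.5/1080.8992) = -0.427.
η < 0 ⇒ inferior good.

-0.427 (inferior good)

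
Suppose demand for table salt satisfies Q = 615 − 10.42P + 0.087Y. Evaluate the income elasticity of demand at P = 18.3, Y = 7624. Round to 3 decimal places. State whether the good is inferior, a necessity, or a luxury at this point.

At P = 18.3, Y = 7624: Q = 1087.602.
Holding P constant, ∂Q/∂Y = 0.087.
η_Y = (∂Q/∂Y)·(Y/Q) = 0.087 × (7624/1087.602) = 0.610.
Since 0 < η < 1, this is a necessity.

0.610 (necessity)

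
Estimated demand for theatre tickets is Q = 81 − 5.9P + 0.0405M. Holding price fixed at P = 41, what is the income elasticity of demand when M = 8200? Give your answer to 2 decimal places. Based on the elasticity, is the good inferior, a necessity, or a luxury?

At P = 41, M = 8200: Q = 171.200.
Holding P constant, ∂Q/∂M = 0.0405.
η_M = (∂Q/∂M)·(M/Q) = 0.0405 × (8200/171.200) = 1.94.
Since η > 1, this is a luxury.

1.94 (luxury)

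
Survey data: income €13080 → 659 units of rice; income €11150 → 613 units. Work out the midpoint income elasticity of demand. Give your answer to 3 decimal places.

0.454

ΔQ = 613 − 659 = -46; midpoint Q̄ = (659 + 613)/2 = 636.
ΔI = 11150 − 13080 = -1930; midpoint Ī = (13080 + 11150)/2 = 12115.
η = (ΔQ/Q̄) ÷ (ΔI/Ī) = (-46/636) ÷ (-1930/12115) = 0.454.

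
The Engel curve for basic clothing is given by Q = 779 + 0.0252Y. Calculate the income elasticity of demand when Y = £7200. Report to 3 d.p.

At Y = 7200: Q = 960.440.
dQ/dY = 0.0252.
η = (dQ/dY)·(Y/Q) = 0.0252 × (7200/960.440) = 0.189.

0.189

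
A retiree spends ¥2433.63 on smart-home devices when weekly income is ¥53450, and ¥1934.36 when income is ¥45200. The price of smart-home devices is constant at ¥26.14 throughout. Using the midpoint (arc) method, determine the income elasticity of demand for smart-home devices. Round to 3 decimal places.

With a constant price, Q₁ = 2433.63/26.14 = 93.100 and Q₂ = 1934.36/26.14 = 74.000 (equivalently, work directly with expenditure since P cancels).
Midpoint %ΔQ = (1934.36 − 2433.63)/2184.00 = -0.22860; midpoint %ΔI = (45200 − 53450)/49325 = -0.16726.
η = -0.22860 / -0.16726 = 1.367.

1.367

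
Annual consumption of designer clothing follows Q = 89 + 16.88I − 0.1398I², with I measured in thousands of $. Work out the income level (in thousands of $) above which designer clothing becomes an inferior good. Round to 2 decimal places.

60.37

dQ/dI = 16.88 − 0.2796I.
The good is inferior where dQ/dI < 0. Setting dQ/dI = 0 gives I = 16.88 / 0.2796 = 60.37.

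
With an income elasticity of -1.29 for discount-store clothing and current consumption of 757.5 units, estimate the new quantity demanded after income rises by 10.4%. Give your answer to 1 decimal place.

655.9

%ΔQ ≈ η × %ΔI = -1.29 × 10.4% = -13.416%.
New Q ≈ 757.5 × (1 − 0.13416) = 655.9.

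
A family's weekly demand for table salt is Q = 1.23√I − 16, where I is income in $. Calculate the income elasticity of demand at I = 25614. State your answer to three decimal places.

0.544

At I = 25614: Q = 180.854.
dQ/dI = 1.23/(2√I) = 0.0038427 at this income.
η = (dQ/dI)·(I/Q) = 0.0038427 × (25614/180.854) = 0.544.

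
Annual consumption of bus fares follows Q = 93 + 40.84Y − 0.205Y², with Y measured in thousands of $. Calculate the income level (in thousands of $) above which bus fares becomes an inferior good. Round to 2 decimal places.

dQ/dY = 40.84 − 0.41Y.
The good is inferior where dQ/dY < 0. Setting dQ/dY = 0 gives Y = 40.84 / 0.41 = 99.61.

99.61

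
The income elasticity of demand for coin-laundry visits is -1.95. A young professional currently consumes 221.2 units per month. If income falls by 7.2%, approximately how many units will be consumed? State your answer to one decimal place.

%ΔQ ≈ η × %ΔI = -1.95 × (-7.2%) = 14.04%.
New Q ≈ 221.2 × (1 + 0.1404) = 252.3.

252.3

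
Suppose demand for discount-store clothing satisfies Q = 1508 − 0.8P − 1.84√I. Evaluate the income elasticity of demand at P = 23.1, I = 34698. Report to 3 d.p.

-0.149

At P = 23.1, I = 34698: Q = 1146.776.
Holding P constant, ∂Q/∂I = -1.84/(2√I) = -0.00493896.
η_I = (∂Q/∂I)·(I/Q) = -0.00493896 × (34698/1146.776) = -0.149.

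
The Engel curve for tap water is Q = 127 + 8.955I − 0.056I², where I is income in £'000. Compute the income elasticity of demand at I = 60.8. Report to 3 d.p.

At I = 60.8: Q = 464.4522.
dQ/dI = 8.955 − 0.112I = 2.14540.
η = (dQ/dI)·(I/Q) = 2.14540 × (60.8/464.4522) = 0.281.

0.281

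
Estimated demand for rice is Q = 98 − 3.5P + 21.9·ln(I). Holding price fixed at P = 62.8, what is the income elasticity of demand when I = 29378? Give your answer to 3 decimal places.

0.212

At P = 62.8, I = 29378: Q = 103.507.
Holding P constant, ∂Q/∂I = 21.9/I = 0.000745456.
η_I = (∂Q/∂I)·(I/Q) = 0.000745456 × (29378/103.507) = 0.212.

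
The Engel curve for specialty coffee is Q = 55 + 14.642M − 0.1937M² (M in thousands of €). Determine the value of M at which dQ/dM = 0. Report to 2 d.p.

37.80

dQ/dM = 14.642 − 0.3874M.
The good is inferior where dQ/dM < 0. Setting dQ/dM = 0 gives M = 14.642 / 0.3874 = 37.80.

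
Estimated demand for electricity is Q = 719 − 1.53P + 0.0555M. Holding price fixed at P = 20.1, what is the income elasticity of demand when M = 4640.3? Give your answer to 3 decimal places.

At P = 20.1, M = 4640.3: Q = 945.784.
Holding P constant, ∂Q/∂M = 0.0555.
η_M = (∂Q/∂M)·(M/Q) = 0.0555 × (4640.3/945.784) = 0.272.

0.272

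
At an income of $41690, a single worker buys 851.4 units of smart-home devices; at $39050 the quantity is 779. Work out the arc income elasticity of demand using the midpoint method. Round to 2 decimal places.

1.36

ΔQ = 779 − 851.4 = -72.4; midpoint Q̄ = (851.4 + 779)/2 = 815.2.
ΔI = 39050 − 41690 = -2640; midpoint Ī = (41690 + 39050)/2 = 40370.
η = (ΔQ/Q̄) ÷ (ΔI/Ī) = (-72.4/815.2) ÷ (-2640/40370) = 1.36.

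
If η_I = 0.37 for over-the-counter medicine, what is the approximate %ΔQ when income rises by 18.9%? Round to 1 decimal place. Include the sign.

7.0%

%ΔQ ≈ η × %ΔI = 0.37 × 18.9% = 7.0%.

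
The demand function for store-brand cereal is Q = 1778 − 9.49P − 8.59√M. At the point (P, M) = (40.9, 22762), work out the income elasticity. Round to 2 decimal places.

-6.90

At P = 40.9, M = 22762: Q = 93.879.
Holding P constant, ∂Q/∂M = -8.59/(2√M) = -0.0284681.
η_M = (∂Q/∂M)·(M/Q) = -0.0284681 × (22762/93.879) = -6.90.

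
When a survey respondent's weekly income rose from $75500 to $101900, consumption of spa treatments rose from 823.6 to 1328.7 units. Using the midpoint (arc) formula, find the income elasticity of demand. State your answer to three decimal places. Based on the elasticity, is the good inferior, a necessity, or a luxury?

1.577 (luxury)

ΔQ = 1328.7 − 823.6 = 505.1; midpoint Q̄ = (823.6 + 1328.7)/2 = 1076.15.
ΔI = 101900 − 75500 = 26400; midpoint Ī = (75500 + 101900)/2 = 88700.
η = (ΔQ/Q̄) ÷ (ΔI/Ī) = (505.1/1076.15) ÷ (26400/88700) = 1.577.
η > 1 ⇒ luxury.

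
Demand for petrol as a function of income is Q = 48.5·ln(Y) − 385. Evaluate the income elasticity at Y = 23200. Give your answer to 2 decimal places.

0.47

At Y = 23200: Q = 102.518.
dQ/dY = 48.5/Y = 0.00209052 at this income.
η = (dQ/dY)·(Y/Q) = 0.00209052 × (23200/102.518) = 0.47.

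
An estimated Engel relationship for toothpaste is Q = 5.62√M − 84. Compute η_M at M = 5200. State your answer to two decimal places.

0.63

At M = 5200: Q = 321.264.
dQ/dM = 5.62/(2√M) = 0.0389677 at this income.
η = (dQ/dM)·(M/Q) = 0.0389677 × (5200/321.264) = 0.63.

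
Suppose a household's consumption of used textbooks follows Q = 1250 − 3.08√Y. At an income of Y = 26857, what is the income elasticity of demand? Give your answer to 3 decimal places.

At Y = 26857: Q = 745.246.
dQ/dY = -3.08/(2√Y) = -0.00939706 at this income.
η = (dQ/dY)·(Y/Q) = -0.00939706 × (26857/745.246) = -0.339.

-0.339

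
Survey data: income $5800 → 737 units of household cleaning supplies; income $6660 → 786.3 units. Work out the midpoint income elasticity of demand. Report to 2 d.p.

0.47

ΔQ = 786.3 − 737 = 49.3; midpoint Q̄ = (737 + 786.3)/2 = 761.65.
ΔI = 6660 − 5800 = 860; midpoint Ī = (5800 + 6660)/2 = 6230.
η = (ΔQ/Q̄) ÷ (ΔI/Ī) = (49.3/761.65) ÷ (860/6230) = 0.47.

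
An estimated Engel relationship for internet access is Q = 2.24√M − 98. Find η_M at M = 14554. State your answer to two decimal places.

At M = 14554: Q = 172.234.
dQ/dM = 2.24/(2√M) = 0.00928382 at this income.
η = (dQ/dM)·(M/Q) = 0.00928382 × (14554/172.234) = 0.78.

0.78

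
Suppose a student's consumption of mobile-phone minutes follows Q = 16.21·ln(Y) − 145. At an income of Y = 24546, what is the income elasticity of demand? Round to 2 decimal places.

0.86

At Y = 24546: Q = 18.856.
dQ/dY = 16.21/Y = 0.000660393 at this income.
η = (dQ/dY)·(Y/Q) = 0.000660393 × (24546/18.856) = 0.86.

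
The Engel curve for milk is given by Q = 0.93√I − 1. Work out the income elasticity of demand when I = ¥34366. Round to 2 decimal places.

0.50

At I = 34366: Q = 171.404.
dQ/dI = 0.93/(2√I) = 0.00250835 at this income.
η = (dQ/dI)·(I/Q) = 0.00250835 × (34366/171.404) = 0.50.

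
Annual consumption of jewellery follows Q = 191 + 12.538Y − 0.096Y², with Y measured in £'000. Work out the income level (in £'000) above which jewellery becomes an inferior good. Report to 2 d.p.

dQ/dY = 12.538 − 0.192Y.
The good is inferior where dQ/dY < 0. Setting dQ/dY = 0 gives Y = 12.538 / 0.192 = 65.30.

65.30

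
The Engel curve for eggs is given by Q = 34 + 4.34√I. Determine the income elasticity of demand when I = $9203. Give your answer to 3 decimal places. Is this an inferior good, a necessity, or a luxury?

0.462 (necessity)

At I = 9203: Q = 450.346.
dQ/dI = 4.34/(2√I) = 0.0226201 at this income.
η = (dQ/dI)·(I/Q) = 0.0226201 × (9203/450.346) = 0.462.
Since 0 < η < 1, the good is a necessity.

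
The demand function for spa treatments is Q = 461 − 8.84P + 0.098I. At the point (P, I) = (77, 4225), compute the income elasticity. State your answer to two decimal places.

2.13

At P = 77, I = 4225: Q = 194.370.
Holding P constant, ∂Q/∂I = 0.098.
η_I = (∂Q/∂I)·(I/Q) = 0.098 × (4225/194.370) = 2.13.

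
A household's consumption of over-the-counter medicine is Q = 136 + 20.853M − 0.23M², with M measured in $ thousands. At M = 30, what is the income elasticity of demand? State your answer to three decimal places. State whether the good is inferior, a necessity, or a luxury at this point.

At M = 30: Q = 554.5900.
dQ/dM = 20.853 − 0.46M = 7.05300.
η = (dQ/dM)·(M/Q) = 7.05300 × (30/554.5900) = 0.382.
0 < η < 1 ⇒ necessity.

0.382 (necessity)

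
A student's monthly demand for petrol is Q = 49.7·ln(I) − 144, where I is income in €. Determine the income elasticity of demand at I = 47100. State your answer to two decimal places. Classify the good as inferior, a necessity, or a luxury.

0.13 (necessity)

At I = 47100: Q = 390.773.
dQ/dI = 49.7/I = 0.0010552 at this income.
η = (dQ/dI)·(I/Q) = 0.0010552 × (47100/390.773) = 0.13.
Since 0 < η < 1, the good is a necessity.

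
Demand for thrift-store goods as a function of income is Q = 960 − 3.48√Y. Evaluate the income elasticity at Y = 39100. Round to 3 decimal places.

-1.266

At Y = 39100: Q = 271.875.
dQ/dY = -3.48/(2√Y) = -0.00879956 at this income.
η = (dQ/dY)·(Y/Q) = -0.00879956 × (39100/271.875) = -1.266.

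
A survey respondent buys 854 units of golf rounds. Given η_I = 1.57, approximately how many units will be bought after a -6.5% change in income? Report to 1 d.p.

%ΔQ ≈ η × %ΔI = 1.57 × (-6.5%) = -10.205%.
New Q ≈ 854 × (1 − 0.10205) = 766.8.

766.8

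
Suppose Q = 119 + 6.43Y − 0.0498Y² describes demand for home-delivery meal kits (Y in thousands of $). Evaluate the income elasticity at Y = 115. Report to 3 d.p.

-2.891

At Y = 115: Q = 199.8450.
dQ/dY = 6.43 − 0.0996Y = -5.02400.
η = (dQ/dY)·(Y/Q) = -5.02400 × (115/199.8450) = -2.891.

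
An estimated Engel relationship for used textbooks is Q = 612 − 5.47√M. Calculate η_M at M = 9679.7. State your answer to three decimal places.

At M = 9679.7: Q = 73.831.
dQ/dM = -5.47/(2√M) = -0.0277988 at this income.
η = (dQ/dM)·(M/Q) = -0.0277988 × (9679.7/73.831) = -3.645.

-3.645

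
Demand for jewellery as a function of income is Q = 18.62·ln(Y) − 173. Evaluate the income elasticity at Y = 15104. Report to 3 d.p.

At Y = 15104: Q = 6.175.
dQ/dY = 18.62/Y = 0.00123279 at this income.
η = (dQ/dY)·(Y/Q) = 0.00123279 × (15104/6.175) = 3.015.

3.015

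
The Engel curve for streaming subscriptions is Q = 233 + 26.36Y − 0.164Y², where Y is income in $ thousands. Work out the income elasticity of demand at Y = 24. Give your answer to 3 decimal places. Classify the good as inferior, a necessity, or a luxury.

At Y = 24: Q = 771.1760.
dQ/dY = 26.36 − 0.328Y = 18.48800.
η = (dQ/dY)·(Y/Q) = 18.48800 × (24/771.1760) = 0.575.
0 < η < 1 ⇒ necessity.

0.575 (necessity)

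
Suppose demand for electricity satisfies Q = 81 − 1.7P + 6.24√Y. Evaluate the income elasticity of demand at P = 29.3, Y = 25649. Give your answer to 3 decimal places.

0.485

At P = 29.3, Y = 25649: Q = 1030.545.
Holding P constant, ∂Q/∂Y = 6.24/(2√Y) = 0.0194814.
η_Y = (∂Q/∂Y)·(Y/Q) = 0.0194814 × (25649/1030.545) = 0.485.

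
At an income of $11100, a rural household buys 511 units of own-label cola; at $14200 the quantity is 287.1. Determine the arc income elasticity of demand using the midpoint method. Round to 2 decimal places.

-2.29

ΔQ = 287.1 − 511 = -223.9; midpoint Q̄ = (511 + 287.1)/2 = 399.05.
ΔI = 14200 − 11100 = 3100; midpoint Ī = (11100 + 14200)/2 = 12650.
η = (ΔQ/Q̄) ÷ (ΔI/Ī) = (-223.9/399.05) ÷ (3100/12650) = -2.29.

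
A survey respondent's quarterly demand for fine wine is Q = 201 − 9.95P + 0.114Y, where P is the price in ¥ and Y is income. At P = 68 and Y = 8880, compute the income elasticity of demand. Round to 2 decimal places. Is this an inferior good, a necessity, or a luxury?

At P = 68, Y = 8880: Q = 536.720.
Holding P constant, ∂Q/∂Y = 0.114.
η_Y = (∂Q/∂Y)·(Y/Q) = 0.114 × (8880/536.720) = 1.89.
Since η > 1, this is a luxury.

1.89 (luxury)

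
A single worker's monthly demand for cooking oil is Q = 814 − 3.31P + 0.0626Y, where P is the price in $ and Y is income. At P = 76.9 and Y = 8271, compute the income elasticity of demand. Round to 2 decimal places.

0.48

At P = 76.9, Y = 8271: Q = 1077.226.
Holding P constant, ∂Q/∂Y = 0.0626.
η_Y = (∂Q/∂Y)·(Y/Q) = 0.0626 × (8271/1077.226) = 0.48.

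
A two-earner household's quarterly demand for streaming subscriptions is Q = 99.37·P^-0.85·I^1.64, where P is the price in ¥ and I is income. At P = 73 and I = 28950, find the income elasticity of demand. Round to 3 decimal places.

For a multiplicative demand Q = A·P^α·I^β, the income elasticity is β everywhere.
Here β = 1.64, so η = 1.640.

1.640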